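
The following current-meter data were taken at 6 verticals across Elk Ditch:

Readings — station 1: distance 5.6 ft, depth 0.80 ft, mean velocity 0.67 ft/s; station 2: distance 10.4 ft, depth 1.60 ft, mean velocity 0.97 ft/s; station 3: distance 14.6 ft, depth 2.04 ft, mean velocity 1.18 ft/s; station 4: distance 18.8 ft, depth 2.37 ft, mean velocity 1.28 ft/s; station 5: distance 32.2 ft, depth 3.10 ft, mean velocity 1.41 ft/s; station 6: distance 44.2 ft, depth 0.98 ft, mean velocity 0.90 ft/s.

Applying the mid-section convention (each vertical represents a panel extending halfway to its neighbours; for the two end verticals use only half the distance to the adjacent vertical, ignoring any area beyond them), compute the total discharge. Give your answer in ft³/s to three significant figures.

w_1 = (10.4 − 5.6)/2 = 2.4 ft; q_1 = 0.67 × 0.80 × 2.4 = 1.286 ft³/s
w_2 = (14.6 − 5.6)/2 = 4.5 ft; q_2 = 0.97 × 1.60 × 4.5 = 6.984 ft³/s
w_3 = (18.8 − 10.4)/2 = 4.2 ft; q_3 = 1.18 × 2.04 × 4.2 = 10.11 ft³/s
w_4 = (32.2 − 14.6)/2 = 8.8 ft; q_4 = 1.28 × 2.37 × 8.8 = 26.70 ft³/s
w_5 = (44.2 − 18.8)/2 = 12.7 ft; q_5 = 1.41 × 3.10 × 12.7 = 55.51 ft³/s
w_6 = (44.2 − 32.2)/2 = 6 ft; q_6 = 0.90 × 0.98 × 6 = 5.292 ft³/s
Q = Σ qᵢ = 105.9 ft³/s

106 ft³/s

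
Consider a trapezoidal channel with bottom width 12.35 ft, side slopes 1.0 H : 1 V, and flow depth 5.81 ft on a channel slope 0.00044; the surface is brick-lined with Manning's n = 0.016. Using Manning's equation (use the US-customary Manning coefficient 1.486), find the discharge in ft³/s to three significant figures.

A = (b + z·y)·y = (12.35 + 1.0×5.81)×5.81 = 105.5 ft²
P = b + 2y√(1+z²) = 12.35 + 2×5.81×√(1+1.0²) = 28.78 ft
R = A/P = 105.5/28.78 = 3.666 ft
Q = (1.486/n)·A·R^(2/3)·S^(1/2) = (1.486/0.016) × 105.5 × 3.666^(2/3) × 0.00044^(1/2) = 488.7 ft³/s

489 ft³/s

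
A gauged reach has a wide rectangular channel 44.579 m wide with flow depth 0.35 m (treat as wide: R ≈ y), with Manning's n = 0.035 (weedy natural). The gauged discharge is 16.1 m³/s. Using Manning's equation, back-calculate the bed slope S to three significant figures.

A = b·y = 44.579 × 0.35 = 15.60 m²
Wide channel: R ≈ y = 0.35 m
S = (Q·n / (1·A·R^(2/3)))² = (16.1×0.035 / (1×15.60×0.4966))² = 0.005288

0.00529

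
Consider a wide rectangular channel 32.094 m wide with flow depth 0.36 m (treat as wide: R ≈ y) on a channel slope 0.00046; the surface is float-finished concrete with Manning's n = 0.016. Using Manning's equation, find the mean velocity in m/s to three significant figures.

0.678 m/s

A = b·y = 32.094 × 0.36 = 11.55 m²
Wide channel: R ≈ y = 0.36 m
Q = (1/n)·A·R^(2/3)·S^(1/2) = (1/0.016) × 11.55 × 0.3600^(2/3) × 0.00046^(1/2) = 7.838 m³/s
V = Q/A = 7.838/11.55 = 0.6784 m/s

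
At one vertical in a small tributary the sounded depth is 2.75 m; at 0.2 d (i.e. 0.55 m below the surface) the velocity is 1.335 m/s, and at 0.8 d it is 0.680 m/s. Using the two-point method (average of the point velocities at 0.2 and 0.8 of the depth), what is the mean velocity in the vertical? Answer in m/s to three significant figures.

v̄ = (1.335 + 0.680) / 2 = 1.008 m/s

1.01 m/s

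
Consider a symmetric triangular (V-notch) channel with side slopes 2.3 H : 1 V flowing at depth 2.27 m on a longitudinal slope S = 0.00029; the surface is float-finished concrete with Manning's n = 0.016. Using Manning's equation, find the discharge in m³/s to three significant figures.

13.0 m³/s

A = z·y² = 2.3×2.27² = 11.85 m²
P = 2y√(1+z²) = 2×2.27×√(1+2.3²) = 11.39 m
R = A/P = 11.85/11.39 = 1.041 m
Q = (1/n)·A·R^(2/3)·S^(1/2) = (1/0.016) × 11.85 × 1.041^(2/3) × 0.00029^(1/2) = 12.96 m³/s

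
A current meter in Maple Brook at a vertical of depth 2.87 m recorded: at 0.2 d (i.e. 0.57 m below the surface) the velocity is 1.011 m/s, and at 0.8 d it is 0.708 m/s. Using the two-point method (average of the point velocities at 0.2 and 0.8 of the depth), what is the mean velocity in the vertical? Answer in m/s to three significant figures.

0.860 m/s

v̄ = (1.011 + 0.708) / 2 = 0.8595 m/s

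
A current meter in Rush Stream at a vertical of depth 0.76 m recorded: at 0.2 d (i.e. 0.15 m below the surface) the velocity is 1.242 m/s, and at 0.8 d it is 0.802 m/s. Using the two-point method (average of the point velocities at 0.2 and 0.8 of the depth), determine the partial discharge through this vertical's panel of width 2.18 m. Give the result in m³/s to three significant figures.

1.69 m³/s

v̄ = (1.242 + 0.802) / 2 = 1.022 m/s
q = v̄ × d × w = 1.022 × 0.76 × 2.18 = 1.693 m³/s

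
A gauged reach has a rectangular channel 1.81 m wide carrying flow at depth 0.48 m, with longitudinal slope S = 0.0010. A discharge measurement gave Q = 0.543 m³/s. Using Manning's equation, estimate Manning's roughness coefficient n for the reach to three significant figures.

0.0234

A = b·y = 1.81 × 0.48 = 0.8688 m²
P = b + 2y = 1.81 + 2×0.48 = 2.770 m
R = A/P = 0.8688/2.770 = 0.3136 m
n = (1/Q)·A·R^(2/3)·S^(1/2) = (1/0.543) × 0.8688 × 0.4616 × 0.03162 = 0.02336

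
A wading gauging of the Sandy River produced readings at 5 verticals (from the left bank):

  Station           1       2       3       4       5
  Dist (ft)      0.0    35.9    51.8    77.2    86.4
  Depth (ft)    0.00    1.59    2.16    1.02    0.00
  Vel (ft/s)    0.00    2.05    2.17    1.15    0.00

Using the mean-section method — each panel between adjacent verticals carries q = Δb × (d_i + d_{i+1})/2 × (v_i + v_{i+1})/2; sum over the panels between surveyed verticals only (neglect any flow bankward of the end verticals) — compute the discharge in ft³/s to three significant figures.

Panel 1-2: Δb = 35.9 ft, d̄ = (0.00+1.59)/2 = 0.795, v̄ = (0.00+2.05)/2 = 1.025 → q = 35.9×0.795×1.025 = 29.25 ft³/s
Panel 2-3: Δb = 15.9 ft, d̄ = (1.59+2.16)/2 = 1.875, v̄ = (2.05+2.17)/2 = 2.11 → q = 15.9×1.875×2.11 = 62.90 ft³/s
Panel 3-4: Δb = 25.4 ft, d̄ = (2.16+1.02)/2 = 1.59, v̄ = (2.17+1.15)/2 = 1.66 → q = 25.4×1.59×1.66 = 67.04 ft³/s
Panel 4-5: Δb = 9.2 ft, d̄ = (1.02+0.00)/2 = 0.51, v̄ = (1.15+0.00)/2 = 0.575 → q = 9.2×0.51×0.575 = 2.698 ft³/s
Q = Σ q = 161.9 ft³/s

162 ft³/s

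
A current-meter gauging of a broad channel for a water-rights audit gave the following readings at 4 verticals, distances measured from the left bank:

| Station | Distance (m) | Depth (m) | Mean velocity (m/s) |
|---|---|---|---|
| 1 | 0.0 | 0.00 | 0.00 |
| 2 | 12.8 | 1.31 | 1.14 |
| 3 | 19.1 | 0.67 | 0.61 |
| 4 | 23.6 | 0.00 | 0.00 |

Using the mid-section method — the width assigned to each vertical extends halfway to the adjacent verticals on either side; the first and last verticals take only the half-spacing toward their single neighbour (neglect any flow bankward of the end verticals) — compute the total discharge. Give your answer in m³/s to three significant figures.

w_2 = (19.1 − 0.0)/2 = 9.55 m; q_2 = 1.14 × 1.31 × 9.55 = 14.26 m³/s
w_3 = (23.6 − 12.8)/2 = 5.4 m; q_3 = 0.61 × 0.67 × 5.4 = 2.207 m³/s
Stations 1, 4 contribute zero (depth or velocity is 0).
Q = Σ qᵢ = 16.47 m³/s

16.5 m³/s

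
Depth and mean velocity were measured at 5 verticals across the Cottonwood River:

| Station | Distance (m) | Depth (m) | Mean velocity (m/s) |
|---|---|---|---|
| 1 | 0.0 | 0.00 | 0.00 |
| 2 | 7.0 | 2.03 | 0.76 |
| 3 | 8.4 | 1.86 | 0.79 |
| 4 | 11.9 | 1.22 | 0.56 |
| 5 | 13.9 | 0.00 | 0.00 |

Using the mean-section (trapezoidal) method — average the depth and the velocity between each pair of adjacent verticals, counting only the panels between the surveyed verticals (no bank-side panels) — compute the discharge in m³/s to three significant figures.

Panel 1-2: Δb = 7 m, d̄ = (0.00+2.03)/2 = 1.015, v̄ = (0.00+0.76)/2 = 0.38 → q = 7×1.015×0.38 = 2.700 m³/s
Panel 2-3: Δb = 1.4 m, d̄ = (2.03+1.86)/2 = 1.945, v̄ = (0.76+0.79)/2 = 0.775 → q = 1.4×1.945×0.775 = 2.110 m³/s
Panel 3-4: Δb = 3.5 m, d̄ = (1.86+1.22)/2 = 1.54, v̄ = (0.79+0.56)/2 = 0.675 → q = 3.5×1.54×0.675 = 3.638 m³/s
Panel 4-5: Δb = 2 m, d̄ = (1.22+0.00)/2 = 0.61, v̄ = (0.56+0.00)/2 = 0.28 → q = 2×0.61×0.28 = 0.3416 m³/s
Q = Σ q = 8.790 m³/s

8.79 m³/s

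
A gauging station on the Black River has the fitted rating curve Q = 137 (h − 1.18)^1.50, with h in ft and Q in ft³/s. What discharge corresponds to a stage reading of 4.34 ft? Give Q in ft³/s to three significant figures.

770 ft³/s

Q = 137 × (4.34 − 1.18)^1.50 = 137 × 3.16^1.50 = 769.6 ft³/s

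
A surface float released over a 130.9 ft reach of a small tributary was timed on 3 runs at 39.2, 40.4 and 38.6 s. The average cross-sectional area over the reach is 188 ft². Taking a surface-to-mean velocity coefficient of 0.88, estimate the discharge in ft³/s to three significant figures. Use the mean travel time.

550 ft³/s

t̄ = (39.2 + 40.4 + 38.6) / 3 = 39.4 s
v_surface = L / t̄ = 130.9 / 39.4 = 3.322 ft/s
v_mean = 0.88 × 3.322 = 2.924 ft/s
Q = A × v_mean = 188 × 2.924 = 549.6 ft³/s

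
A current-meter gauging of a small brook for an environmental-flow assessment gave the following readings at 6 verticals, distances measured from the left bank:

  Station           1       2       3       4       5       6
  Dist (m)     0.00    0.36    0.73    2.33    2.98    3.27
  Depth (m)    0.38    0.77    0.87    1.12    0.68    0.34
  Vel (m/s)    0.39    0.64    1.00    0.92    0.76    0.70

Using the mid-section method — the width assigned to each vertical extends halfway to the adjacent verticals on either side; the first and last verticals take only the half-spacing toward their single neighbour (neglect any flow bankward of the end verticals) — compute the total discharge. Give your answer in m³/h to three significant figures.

w_1 = (0.36 − 0.00)/2 = 0.18 m; q_1 = 0.39 × 0.38 × 0.18 = 0.02668 m³/s
w_2 = (0.73 − 0.00)/2 = 0.365 m; q_2 = 0.64 × 0.77 × 0.365 = 0.1799 m³/s
w_3 = (2.33 − 0.36)/2 = 0.985 m; q_3 = 1.00 × 0.87 × 0.985 = 0.8570 m³/s
w_4 = (2.98 − 0.73)/2 = 1.125 m; q_4 = 0.92 × 1.12 × 1.125 = 1.159 m³/s
w_5 = (3.27 − 2.33)/2 = 0.47 m; q_5 = 0.76 × 0.68 × 0.47 = 0.2429 m³/s
w_6 = (3.27 − 2.98)/2 = 0.145 m; q_6 = 0.70 × 0.34 × 0.145 = 0.03451 m³/s
Q = Σ qᵢ = 2.500 m³/s
= 2.500 × 3600 = 9000 m³/h

9000 m³/h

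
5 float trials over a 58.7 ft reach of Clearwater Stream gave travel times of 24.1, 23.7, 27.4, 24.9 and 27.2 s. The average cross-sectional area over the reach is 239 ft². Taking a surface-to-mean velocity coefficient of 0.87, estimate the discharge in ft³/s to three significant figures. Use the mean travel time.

t̄ = (24.1 + 23.7 + 27.4 + 24.9 + 27.2) / 5 = 25.46 s
v_surface = L / t̄ = 58.7 / 25.46 = 2.306 ft/s
v_mean = 0.87 × 2.306 = 2.006 ft/s
Q = A × v_mean = 239 × 2.006 = 479.4 ft³/s

479 ft³/s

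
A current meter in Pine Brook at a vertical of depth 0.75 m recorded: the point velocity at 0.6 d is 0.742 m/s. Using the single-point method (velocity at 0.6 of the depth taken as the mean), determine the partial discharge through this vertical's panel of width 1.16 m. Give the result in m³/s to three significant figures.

v̄ = v₀.₆ = 0.742 m/s
q = v̄ × d × w = 0.7420 × 0.75 × 1.16 = 0.6455 m³/s

0.646 m³/s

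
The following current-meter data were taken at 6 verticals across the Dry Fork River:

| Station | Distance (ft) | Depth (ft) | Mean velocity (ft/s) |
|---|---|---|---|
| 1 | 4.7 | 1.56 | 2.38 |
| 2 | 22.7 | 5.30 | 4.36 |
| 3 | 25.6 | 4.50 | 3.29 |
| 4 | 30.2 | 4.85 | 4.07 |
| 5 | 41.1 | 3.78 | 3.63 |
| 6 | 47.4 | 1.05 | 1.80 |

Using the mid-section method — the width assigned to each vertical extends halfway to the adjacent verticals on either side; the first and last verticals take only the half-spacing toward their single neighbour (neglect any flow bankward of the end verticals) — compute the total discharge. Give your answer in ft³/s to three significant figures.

607 ft³/s

w_1 = (22.7 − 4.7)/2 = 9 ft; q_1 = 2.38 × 1.56 × 9 = 33.42 ft³/s
w_2 = (25.6 − 4.7)/2 = 10.45 ft; q_2 = 4.36 × 5.30 × 10.45 = 241.5 ft³/s
w_3 = (30.2 − 22.7)/2 = 3.75 ft; q_3 = 3.29 × 4.50 × 3.75 = 55.52 ft³/s
w_4 = (41.1 − 25.6)/2 = 7.75 ft; q_4 = 4.07 × 4.85 × 7.75 = 153.0 ft³/s
w_5 = (47.4 − 30.2)/2 = 8.6 ft; q_5 = 3.63 × 3.78 × 8.6 = 118.0 ft³/s
w_6 = (47.4 − 41.1)/2 = 3.15 ft; q_6 = 1.80 × 1.05 × 3.15 = 5.954 ft³/s
Q = Σ qᵢ = 607.4 ft³/s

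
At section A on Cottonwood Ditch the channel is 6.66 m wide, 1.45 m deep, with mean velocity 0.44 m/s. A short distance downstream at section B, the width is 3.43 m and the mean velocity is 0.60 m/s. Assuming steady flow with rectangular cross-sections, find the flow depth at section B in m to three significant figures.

2.06 m

Q = A₁V₁ = (6.66×1.45) × 0.44 = 4.249 m³/s
d₂ = Q/(b₂ V₂) = 4.249/(3.43×0.60) = 2.065 m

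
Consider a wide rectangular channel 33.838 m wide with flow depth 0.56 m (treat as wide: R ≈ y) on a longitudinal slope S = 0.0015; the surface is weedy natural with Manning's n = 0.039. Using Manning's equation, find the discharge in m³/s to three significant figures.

12.8 m³/s

A = b·y = 33.838 × 0.56 = 18.95 m²
Wide channel: R ≈ y = 0.56 m
Q = (1/n)·A·R^(2/3)·S^(1/2) = (1/0.039) × 18.95 × 0.5600^(2/3) × 0.0015^(1/2) = 12.78 m³/s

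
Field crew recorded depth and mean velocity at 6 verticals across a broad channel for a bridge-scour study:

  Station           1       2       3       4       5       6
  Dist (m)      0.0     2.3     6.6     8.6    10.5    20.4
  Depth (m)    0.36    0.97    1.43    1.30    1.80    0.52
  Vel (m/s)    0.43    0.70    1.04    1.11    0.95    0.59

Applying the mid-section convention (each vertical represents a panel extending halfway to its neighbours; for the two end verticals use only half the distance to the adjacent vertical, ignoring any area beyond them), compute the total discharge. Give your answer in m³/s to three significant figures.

w_1 = (2.3 − 0.0)/2 = 1.15 m; q_1 = 0.43 × 0.36 × 1.15 = 0.1780 m³/s
w_2 = (6.6 − 0.0)/2 = 3.3 m; q_2 = 0.70 × 0.97 × 3.3 = 2.241 m³/s
w_3 = (8.6 − 2.3)/2 = 3.15 m; q_3 = 1.04 × 1.43 × 3.15 = 4.685 m³/s
w_4 = (10.5 − 6.6)/2 = 1.95 m; q_4 = 1.11 × 1.30 × 1.95 = 2.814 m³/s
w_5 = (20.4 − 8.6)/2 = 5.9 m; q_5 = 0.95 × 1.80 × 5.9 = 10.09 m³/s
w_6 = (20.4 − 10.5)/2 = 4.95 m; q_6 = 0.59 × 0.52 × 4.95 = 1.519 m³/s
Q = Σ qᵢ = 21.52 m³/s

21.5 m³/s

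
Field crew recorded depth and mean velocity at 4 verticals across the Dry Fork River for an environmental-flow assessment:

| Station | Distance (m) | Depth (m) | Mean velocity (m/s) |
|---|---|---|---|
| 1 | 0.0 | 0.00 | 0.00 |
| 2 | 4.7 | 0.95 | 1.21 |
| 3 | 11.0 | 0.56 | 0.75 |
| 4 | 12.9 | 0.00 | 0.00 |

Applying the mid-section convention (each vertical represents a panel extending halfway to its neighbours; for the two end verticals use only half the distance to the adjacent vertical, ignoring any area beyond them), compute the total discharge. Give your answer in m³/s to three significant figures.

w_2 = (11.0 − 0.0)/2 = 5.5 m; q_2 = 1.21 × 0.95 × 5.5 = 6.322 m³/s
w_3 = (12.9 − 4.7)/2 = 4.1 m; q_3 = 0.75 × 0.56 × 4.1 = 1.722 m³/s
Stations 1, 4 contribute zero (depth or velocity is 0).
Q = Σ qᵢ = 8.044 m³/s

8.04 m³/s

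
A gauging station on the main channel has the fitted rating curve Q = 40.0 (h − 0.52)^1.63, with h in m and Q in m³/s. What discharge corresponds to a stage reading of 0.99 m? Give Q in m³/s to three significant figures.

11.7 m³/s

Q = 40.0 × (0.99 − 0.52)^1.63 = 40.0 × 0.47^1.63 = 11.68 m³/s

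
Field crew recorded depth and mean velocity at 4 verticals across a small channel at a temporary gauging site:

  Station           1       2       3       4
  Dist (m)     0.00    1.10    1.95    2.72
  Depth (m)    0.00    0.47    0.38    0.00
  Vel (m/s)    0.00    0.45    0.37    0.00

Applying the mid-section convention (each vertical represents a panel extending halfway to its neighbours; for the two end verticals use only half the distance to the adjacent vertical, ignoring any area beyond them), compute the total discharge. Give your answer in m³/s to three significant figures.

0.320 m³/s

w_2 = (1.95 − 0.00)/2 = 0.975 m; q_2 = 0.45 × 0.47 × 0.975 = 0.2062 m³/s
w_3 = (2.72 − 1.10)/2 = 0.81 m; q_3 = 0.37 × 0.38 × 0.81 = 0.1139 m³/s
Stations 1, 4 contribute zero (depth or velocity is 0).
Q = Σ qᵢ = 0.3201 m³/s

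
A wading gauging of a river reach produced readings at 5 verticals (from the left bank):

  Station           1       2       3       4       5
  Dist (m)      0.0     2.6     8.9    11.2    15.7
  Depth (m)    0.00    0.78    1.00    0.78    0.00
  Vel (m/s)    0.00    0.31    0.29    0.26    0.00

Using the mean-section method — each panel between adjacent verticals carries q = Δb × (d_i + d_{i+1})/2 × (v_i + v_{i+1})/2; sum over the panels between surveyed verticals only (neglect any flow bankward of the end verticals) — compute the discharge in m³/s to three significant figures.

Panel 1-2: Δb = 2.6 m, d̄ = (0.00+0.78)/2 = 0.39, v̄ = (0.00+0.31)/2 = 0.155 → q = 2.6×0.39×0.155 = 0.1572 m³/s
Panel 2-3: Δb = 6.3 m, d̄ = (0.78+1.00)/2 = 0.89, v̄ = (0.31+0.29)/2 = 0.3 → q = 6.3×0.89×0.3 = 1.682 m³/s
Panel 3-4: Δb = 2.3 m, d̄ = (1.00+0.78)/2 = 0.89, v̄ = (0.29+0.26)/2 = 0.275 → q = 2.3×0.89×0.275 = 0.5629 m³/s
Panel 4-5: Δb = 4.5 m, d̄ = (0.78+0.00)/2 = 0.39, v̄ = (0.26+0.00)/2 = 0.13 → q = 4.5×0.39×0.13 = 0.2282 m³/s
Q = Σ q = 2.630 m³/s

2.63 m³/s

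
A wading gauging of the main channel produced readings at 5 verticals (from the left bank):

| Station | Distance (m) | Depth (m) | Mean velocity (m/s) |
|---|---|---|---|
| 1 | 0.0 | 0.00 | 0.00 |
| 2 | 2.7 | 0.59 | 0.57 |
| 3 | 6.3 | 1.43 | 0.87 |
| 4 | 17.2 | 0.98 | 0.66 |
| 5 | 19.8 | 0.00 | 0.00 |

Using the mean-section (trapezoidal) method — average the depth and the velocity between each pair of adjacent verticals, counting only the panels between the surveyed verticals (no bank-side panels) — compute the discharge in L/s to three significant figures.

13300 L/s

Panel 1-2: Δb = 2.7 m, d̄ = (0.00+0.59)/2 = 0.295, v̄ = (0.00+0.57)/2 = 0.285 → q = 2.7×0.295×0.285 = 0.2270 m³/s
Panel 2-3: Δb = 3.6 m, d̄ = (0.59+1.43)/2 = 1.01, v̄ = (0.57+0.87)/2 = 0.72 → q = 3.6×1.01×0.72 = 2.618 m³/s
Panel 3-4: Δb = 10.9 m, d̄ = (1.43+0.98)/2 = 1.205, v̄ = (0.87+0.66)/2 = 0.765 → q = 10.9×1.205×0.765 = 10.05 m³/s
Panel 4-5: Δb = 2.6 m, d̄ = (0.98+0.00)/2 = 0.49, v̄ = (0.66+0.00)/2 = 0.33 → q = 2.6×0.49×0.33 = 0.4204 m³/s
Q = Σ q = 13.31 m³/s
= 13.31 × 1000 = 13310 L/s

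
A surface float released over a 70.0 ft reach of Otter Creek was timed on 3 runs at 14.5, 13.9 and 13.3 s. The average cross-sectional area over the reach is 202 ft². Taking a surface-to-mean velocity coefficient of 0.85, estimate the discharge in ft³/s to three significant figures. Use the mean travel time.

865 ft³/s

t̄ = (14.5 + 13.9 + 13.3) / 3 = 13.9 s
v_surface = L / t̄ = 70.0 / 13.9 = 5.036 ft/s
v_mean = 0.85 × 5.036 = 4.281 ft/s
Q = A × v_mean = 202 × 4.281 = 864.7 ft³/s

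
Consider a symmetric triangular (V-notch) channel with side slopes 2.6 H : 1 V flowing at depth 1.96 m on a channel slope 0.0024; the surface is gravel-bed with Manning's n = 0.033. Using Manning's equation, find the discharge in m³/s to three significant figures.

14.0 m³/s

A = z·y² = 2.6×1.96² = 9.988 m²
P = 2y√(1+z²) = 2×1.96×√(1+2.6²) = 10.92 m
R = A/P = 9.988/10.92 = 0.9147 m
Q = (1/n)·A·R^(2/3)·S^(1/2) = (1/0.033) × 9.988 × 0.9147^(2/3) × 0.0024^(1/2) = 13.97 m³/s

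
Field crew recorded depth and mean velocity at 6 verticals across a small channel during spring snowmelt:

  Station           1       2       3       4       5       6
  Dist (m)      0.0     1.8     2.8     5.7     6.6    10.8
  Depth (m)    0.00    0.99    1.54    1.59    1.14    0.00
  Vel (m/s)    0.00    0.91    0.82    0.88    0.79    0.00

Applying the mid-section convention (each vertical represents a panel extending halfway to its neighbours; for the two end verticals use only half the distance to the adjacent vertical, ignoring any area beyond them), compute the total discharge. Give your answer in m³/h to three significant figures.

31200 m³/h

w_2 = (2.8 − 0.0)/2 = 1.4 m; q_2 = 0.91 × 0.99 × 1.4 = 1.261 m³/s
w_3 = (5.7 − 1.8)/2 = 1.95 m; q_3 = 0.82 × 1.54 × 1.95 = 2.462 m³/s
w_4 = (6.6 − 2.8)/2 = 1.9 m; q_4 = 0.88 × 1.59 × 1.9 = 2.658 m³/s
w_5 = (10.8 − 5.7)/2 = 2.55 m; q_5 = 0.79 × 1.14 × 2.55 = 2.297 m³/s
Stations 1, 6 contribute zero (depth or velocity is 0).
Q = Σ qᵢ = 8.679 m³/s
= 8.679 × 3600 = 31240 m³/h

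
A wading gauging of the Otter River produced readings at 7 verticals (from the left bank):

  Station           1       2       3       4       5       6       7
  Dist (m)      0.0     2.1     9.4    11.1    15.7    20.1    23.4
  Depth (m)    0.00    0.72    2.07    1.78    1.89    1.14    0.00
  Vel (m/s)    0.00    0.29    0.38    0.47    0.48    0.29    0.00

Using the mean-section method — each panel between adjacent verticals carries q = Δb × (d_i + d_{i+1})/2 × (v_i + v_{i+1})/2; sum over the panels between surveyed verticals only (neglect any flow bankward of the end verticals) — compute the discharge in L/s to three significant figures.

Panel 1-2: Δb = 2.1 m, d̄ = (0.00+0.72)/2 = 0.36, v̄ = (0.00+0.29)/2 = 0.145 → q = 2.1×0.36×0.145 = 0.1096 m³/s
Panel 2-3: Δb = 7.3 m, d̄ = (0.72+2.07)/2 = 1.395, v̄ = (0.29+0.38)/2 = 0.335 → q = 7.3×1.395×0.335 = 3.411 m³/s
Panel 3-4: Δb = 1.7 m, d̄ = (2.07+1.78)/2 = 1.925, v̄ = (0.38+0.47)/2 = 0.425 → q = 1.7×1.925×0.425 = 1.391 m³/s
Panel 4-5: Δb = 4.6 m, d̄ = (1.78+1.89)/2 = 1.835, v̄ = (0.47+0.48)/2 = 0.475 → q = 4.6×1.835×0.475 = 4.009 m³/s
Panel 5-6: Δb = 4.4 m, d̄ = (1.89+1.14)/2 = 1.515, v̄ = (0.48+0.29)/2 = 0.385 → q = 4.4×1.515×0.385 = 2.566 m³/s
Panel 6-7: Δb = 3.3 m, d̄ = (1.14+0.00)/2 = 0.57, v̄ = (0.29+0.00)/2 = 0.145 → q = 3.3×0.57×0.145 = 0.2727 m³/s
Q = Σ q = 11.76 m³/s
= 11.76 × 1000 = 11760 L/s

11800 L/s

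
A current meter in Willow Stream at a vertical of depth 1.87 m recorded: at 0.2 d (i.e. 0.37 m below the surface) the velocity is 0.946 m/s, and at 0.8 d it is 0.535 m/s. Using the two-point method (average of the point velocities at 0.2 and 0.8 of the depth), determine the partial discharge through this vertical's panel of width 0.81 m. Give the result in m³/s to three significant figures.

v̄ = (0.946 + 0.535) / 2 = 0.7405 m/s
q = v̄ × d × w = 0.7405 × 1.87 × 0.81 = 1.122 m³/s

1.12 m³/s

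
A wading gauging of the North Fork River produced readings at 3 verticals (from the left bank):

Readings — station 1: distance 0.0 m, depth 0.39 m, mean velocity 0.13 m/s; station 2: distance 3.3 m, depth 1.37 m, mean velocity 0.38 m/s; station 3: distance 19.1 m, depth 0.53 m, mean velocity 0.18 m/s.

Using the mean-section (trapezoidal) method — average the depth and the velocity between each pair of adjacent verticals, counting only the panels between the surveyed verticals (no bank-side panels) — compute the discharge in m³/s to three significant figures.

Panel 1-2: Δb = 3.3 m, d̄ = (0.39+1.37)/2 = 0.88, v̄ = (0.13+0.38)/2 = 0.255 → q = 3.3×0.88×0.255 = 0.7405 m³/s
Panel 2-3: Δb = 15.8 m, d̄ = (1.37+0.53)/2 = 0.95, v̄ = (0.38+0.18)/2 = 0.28 → q = 15.8×0.95×0.28 = 4.203 m³/s
Q = Σ q = 4.943 m³/s

4.94 m³/s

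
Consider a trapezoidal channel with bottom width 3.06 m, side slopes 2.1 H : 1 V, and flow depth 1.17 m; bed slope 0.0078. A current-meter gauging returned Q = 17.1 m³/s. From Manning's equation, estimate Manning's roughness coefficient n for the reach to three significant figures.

A = (b + z·y)·y = (3.06 + 2.1×1.17)×1.17 = 6.455 m²
P = b + 2y√(1+z²) = 3.06 + 2×1.17×√(1+2.1²) = 8.503 m
R = A/P = 6.455/8.503 = 0.7592 m
n = (1/Q)·A·R^(2/3)·S^(1/2) = (1/17.1) × 6.455 × 0.8322 × 0.08832 = 0.02774

0.0277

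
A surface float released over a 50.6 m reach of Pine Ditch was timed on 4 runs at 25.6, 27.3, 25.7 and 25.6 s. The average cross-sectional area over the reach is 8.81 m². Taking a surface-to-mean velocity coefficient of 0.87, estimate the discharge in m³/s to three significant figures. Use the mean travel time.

t̄ = (25.6 + 27.3 + 25.7 + 25.6) / 4 = 26.05 s
v_surface = L / t̄ = 50.6 / 26.05 = 1.942 m/s
v_mean = 0.87 × 1.942 = 1.690 m/s
Q = A × v_mean = 8.81 × 1.690 = 14.89 m³/s

14.9 m³/s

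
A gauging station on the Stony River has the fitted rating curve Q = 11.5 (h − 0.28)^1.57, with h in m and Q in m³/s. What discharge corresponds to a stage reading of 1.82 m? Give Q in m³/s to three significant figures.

22.7 m³/s

Q = 11.5 × (1.82 − 0.28)^1.57 = 11.5 × 1.54^1.57 = 22.65 m³/s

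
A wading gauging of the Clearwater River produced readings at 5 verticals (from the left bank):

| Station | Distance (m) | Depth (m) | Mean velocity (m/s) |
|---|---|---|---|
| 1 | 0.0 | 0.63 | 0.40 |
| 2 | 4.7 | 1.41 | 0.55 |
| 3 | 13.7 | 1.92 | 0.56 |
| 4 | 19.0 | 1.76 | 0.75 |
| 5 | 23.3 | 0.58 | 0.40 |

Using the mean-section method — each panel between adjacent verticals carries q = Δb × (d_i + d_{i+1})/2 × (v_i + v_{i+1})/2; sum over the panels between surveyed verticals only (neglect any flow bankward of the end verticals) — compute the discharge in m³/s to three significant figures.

19.9 m³/s

Panel 1-2: Δb = 4.7 m, d̄ = (0.63+1.41)/2 = 1.02, v̄ = (0.40+0.55)/2 = 0.475 → q = 4.7×1.02×0.475 = 2.277 m³/s
Panel 2-3: Δb = 9 m, d̄ = (1.41+1.92)/2 = 1.665, v̄ = (0.55+0.56)/2 = 0.555 → q = 9×1.665×0.555 = 8.317 m³/s
Panel 3-4: Δb = 5.3 m, d̄ = (1.92+1.76)/2 = 1.84, v̄ = (0.56+0.75)/2 = 0.655 → q = 5.3×1.84×0.655 = 6.388 m³/s
Panel 4-5: Δb = 4.3 m, d̄ = (1.76+0.58)/2 = 1.17, v̄ = (0.75+0.40)/2 = 0.575 → q = 4.3×1.17×0.575 = 2.893 m³/s
Q = Σ q = 19.87 m³/s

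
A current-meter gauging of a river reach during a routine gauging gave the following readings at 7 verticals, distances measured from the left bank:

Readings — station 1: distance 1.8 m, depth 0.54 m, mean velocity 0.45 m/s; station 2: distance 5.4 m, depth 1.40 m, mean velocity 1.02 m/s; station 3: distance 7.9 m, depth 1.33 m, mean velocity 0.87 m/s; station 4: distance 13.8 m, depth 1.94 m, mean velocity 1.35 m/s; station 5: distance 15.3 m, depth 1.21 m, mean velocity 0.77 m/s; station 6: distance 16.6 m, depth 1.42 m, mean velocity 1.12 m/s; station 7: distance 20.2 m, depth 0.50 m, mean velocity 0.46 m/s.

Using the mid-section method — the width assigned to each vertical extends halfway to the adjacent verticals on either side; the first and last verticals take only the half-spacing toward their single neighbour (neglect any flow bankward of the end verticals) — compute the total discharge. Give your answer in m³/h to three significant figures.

w_1 = (5.4 − 1.8)/2 = 1.8 m; q_1 = 0.45 × 0.54 × 1.8 = 0.4374 m³/s
w_2 = (7.9 − 1.8)/2 = 3.05 m; q_2 = 1.02 × 1.40 × 3.05 = 4.355 m³/s
w_3 = (13.8 − 5.4)/2 = 4.2 m; q_3 = 0.87 × 1.33 × 4.2 = 4.860 m³/s
w_4 = (15.3 − 7.9)/2 = 3.7 m; q_4 = 1.35 × 1.94 × 3.7 = 9.690 m³/s
w_5 = (16.6 − 13.8)/2 = 1.4 m; q_5 = 0.77 × 1.21 × 1.4 = 1.304 m³/s
w_6 = (20.2 − 15.3)/2 = 2.45 m; q_6 = 1.12 × 1.42 × 2.45 = 3.896 m³/s
w_7 = (20.2 − 16.6)/2 = 1.8 m; q_7 = 0.46 × 0.50 × 1.8 = 0.4140 m³/s
Q = Σ qᵢ = 24.96 m³/s
= 24.96 × 3600 = 89850 m³/h

89800 m³/h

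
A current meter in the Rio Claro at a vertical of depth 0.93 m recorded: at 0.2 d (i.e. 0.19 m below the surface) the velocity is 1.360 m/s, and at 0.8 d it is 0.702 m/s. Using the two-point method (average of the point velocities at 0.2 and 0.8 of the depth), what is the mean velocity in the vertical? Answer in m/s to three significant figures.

1.03 m/s

v̄ = (1.360 + 0.702) / 2 = 1.031 m/s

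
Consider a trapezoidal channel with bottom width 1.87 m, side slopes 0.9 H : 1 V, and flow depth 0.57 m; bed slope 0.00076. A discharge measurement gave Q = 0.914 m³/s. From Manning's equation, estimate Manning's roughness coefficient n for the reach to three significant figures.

0.0222

A = (b + z·y)·y = (1.87 + 0.9×0.57)×0.57 = 1.358 m²
P = b + 2y√(1+z²) = 1.87 + 2×0.57×√(1+0.9²) = 3.404 m
R = A/P = 1.358/3.404 = 0.3991 m
n = (1/Q)·A·R^(2/3)·S^(1/2) = (1/0.914) × 1.358 × 0.5420 × 0.02757 = 0.02221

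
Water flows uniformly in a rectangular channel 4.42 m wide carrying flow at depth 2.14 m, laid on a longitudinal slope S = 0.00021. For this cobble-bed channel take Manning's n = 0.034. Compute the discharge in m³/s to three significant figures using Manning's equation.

4.26 m³/s

A = b·y = 4.42 × 2.14 = 9.459 m²
P = b + 2y = 4.42 + 2×2.14 = 8.700 m
R = A/P = 9.459/8.700 = 1.087 m
Q = (1/n)·A·R^(2/3)·S^(1/2) = (1/0.034) × 9.459 × 1.087^(2/3) × 0.00021^(1/2) = 4.263 m³/s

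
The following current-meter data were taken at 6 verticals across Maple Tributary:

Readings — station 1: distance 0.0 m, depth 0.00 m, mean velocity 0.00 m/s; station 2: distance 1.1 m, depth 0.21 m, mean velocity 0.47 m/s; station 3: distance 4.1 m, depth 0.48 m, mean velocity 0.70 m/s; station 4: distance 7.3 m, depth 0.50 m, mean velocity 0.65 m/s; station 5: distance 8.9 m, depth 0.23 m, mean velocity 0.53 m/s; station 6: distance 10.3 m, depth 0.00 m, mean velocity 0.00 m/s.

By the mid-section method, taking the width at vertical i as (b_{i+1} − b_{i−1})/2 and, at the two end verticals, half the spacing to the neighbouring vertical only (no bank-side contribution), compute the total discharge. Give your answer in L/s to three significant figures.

2210 L/s

w_2 = (4.1 − 0.0)/2 = 2.05 m; q_2 = 0.47 × 0.21 × 2.05 = 0.2023 m³/s
w_3 = (7.3 − 1.1)/2 = 3.1 m; q_3 = 0.70 × 0.48 × 3.1 = 1.042 m³/s
w_4 = (8.9 − 4.1)/2 = 2.4 m; q_4 = 0.65 × 0.50 × 2.4 = 0.7800 m³/s
w_5 = (10.3 − 7.3)/2 = 1.5 m; q_5 = 0.53 × 0.23 × 1.5 = 0.1829 m³/s
Stations 1, 6 contribute zero (depth or velocity is 0).
Q = Σ qᵢ = 2.207 m³/s
= 2.207 × 1000 = 2207 L/s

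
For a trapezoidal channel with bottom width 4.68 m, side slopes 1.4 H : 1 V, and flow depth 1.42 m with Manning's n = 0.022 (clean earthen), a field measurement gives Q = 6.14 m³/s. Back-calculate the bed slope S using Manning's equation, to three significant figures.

A = (b + z·y)·y = (4.68 + 1.4×1.42)×1.42 = 9.469 m²
P = b + 2y√(1+z²) = 4.68 + 2×1.42×√(1+1.4²) = 9.566 m
R = A/P = 9.469/9.566 = 0.9898 m
S = (Q·n / (1·A·R^(2/3)))² = (6.14×0.022 / (1×9.469×0.9932))² = 0.0002063

0.000206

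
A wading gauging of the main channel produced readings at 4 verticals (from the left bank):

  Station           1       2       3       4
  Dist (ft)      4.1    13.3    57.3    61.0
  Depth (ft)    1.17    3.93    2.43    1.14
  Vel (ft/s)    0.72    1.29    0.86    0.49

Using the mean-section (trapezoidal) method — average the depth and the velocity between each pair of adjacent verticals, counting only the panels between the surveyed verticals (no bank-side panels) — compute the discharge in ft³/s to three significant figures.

178 ft³/s

Panel 1-2: Δb = 9.2 ft, d̄ = (1.17+3.93)/2 = 2.55, v̄ = (0.72+1.29)/2 = 1.005 → q = 9.2×2.55×1.005 = 23.58 ft³/s
Panel 2-3: Δb = 44 ft, d̄ = (3.93+2.43)/2 = 3.18, v̄ = (1.29+0.86)/2 = 1.075 → q = 44×3.18×1.075 = 150.4 ft³/s
Panel 3-4: Δb = 3.7 ft, d̄ = (2.43+1.14)/2 = 1.785, v̄ = (0.86+0.49)/2 = 0.675 → q = 3.7×1.785×0.675 = 4.458 ft³/s
Q = Σ q = 178.4 ft³/s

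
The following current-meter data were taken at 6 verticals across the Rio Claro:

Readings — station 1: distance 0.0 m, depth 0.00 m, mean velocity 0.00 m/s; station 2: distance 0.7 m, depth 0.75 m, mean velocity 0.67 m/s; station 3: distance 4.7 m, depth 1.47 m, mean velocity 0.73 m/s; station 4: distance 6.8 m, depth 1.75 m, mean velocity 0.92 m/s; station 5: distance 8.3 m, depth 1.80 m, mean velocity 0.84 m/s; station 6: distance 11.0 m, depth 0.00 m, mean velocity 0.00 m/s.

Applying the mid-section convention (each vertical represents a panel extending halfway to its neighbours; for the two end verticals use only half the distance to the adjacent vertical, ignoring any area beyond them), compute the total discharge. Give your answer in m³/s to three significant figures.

w_2 = (4.7 − 0.0)/2 = 2.35 m; q_2 = 0.67 × 0.75 × 2.35 = 1.181 m³/s
w_3 = (6.8 − 0.7)/2 = 3.05 m; q_3 = 0.73 × 1.47 × 3.05 = 3.273 m³/s
w_4 = (8.3 − 4.7)/2 = 1.8 m; q_4 = 0.92 × 1.75 × 1.8 = 2.898 m³/s
w_5 = (11.0 − 6.8)/2 = 2.1 m; q_5 = 0.84 × 1.80 × 2.1 = 3.175 m³/s
Stations 1, 6 contribute zero (depth or velocity is 0).
Q = Σ qᵢ = 10.53 m³/s

10.5 m³/s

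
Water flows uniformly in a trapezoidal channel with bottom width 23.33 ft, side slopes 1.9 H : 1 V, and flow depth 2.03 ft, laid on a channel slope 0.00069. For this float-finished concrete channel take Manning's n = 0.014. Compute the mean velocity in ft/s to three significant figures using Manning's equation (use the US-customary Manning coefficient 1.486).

4.01 ft/s

A = (b + z·y)·y = (23.33 + 1.9×2.03)×2.03 = 55.19 ft²
P = b + 2y√(1+z²) = 23.33 + 2×2.03×√(1+1.9²) = 32.05 ft
R = A/P = 55.19/32.05 = 1.722 ft
Q = (1.486/n)·A·R^(2/3)·S^(1/2) = (1.486/0.014) × 55.19 × 1.722^(2/3) × 0.00069^(1/2) = 221.1 ft³/s
V = Q/A = 221.1/55.19 = 4.006 ft/s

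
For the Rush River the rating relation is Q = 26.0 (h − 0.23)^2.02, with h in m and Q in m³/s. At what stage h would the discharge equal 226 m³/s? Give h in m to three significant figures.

h − h₀ = (Q/C)^(1/b) = (226/26.0)^(1/2.02) = 2.917 m
h = 0.23 + 2.917 = 3.147 m

3.15 m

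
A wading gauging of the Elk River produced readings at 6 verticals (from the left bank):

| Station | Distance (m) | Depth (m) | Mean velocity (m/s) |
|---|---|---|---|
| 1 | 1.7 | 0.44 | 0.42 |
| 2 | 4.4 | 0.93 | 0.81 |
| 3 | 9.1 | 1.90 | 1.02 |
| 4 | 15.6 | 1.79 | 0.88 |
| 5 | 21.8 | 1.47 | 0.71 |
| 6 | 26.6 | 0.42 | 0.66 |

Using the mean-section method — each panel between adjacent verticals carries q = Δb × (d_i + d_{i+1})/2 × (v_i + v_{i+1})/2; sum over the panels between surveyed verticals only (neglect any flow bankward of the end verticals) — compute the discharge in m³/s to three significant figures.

Panel 1-2: Δb = 2.7 m, d̄ = (0.44+0.93)/2 = 0.685, v̄ = (0.42+0.81)/2 = 0.615 → q = 2.7×0.685×0.615 = 1.137 m³/s
Panel 2-3: Δb = 4.7 m, d̄ = (0.93+1.90)/2 = 1.415, v̄ = (0.81+1.02)/2 = 0.915 → q = 4.7×1.415×0.915 = 6.085 m³/s
Panel 3-4: Δb = 6.5 m, d̄ = (1.90+1.79)/2 = 1.845, v̄ = (1.02+0.88)/2 = 0.95 → q = 6.5×1.845×0.95 = 11.39 m³/s
Panel 4-5: Δb = 6.2 m, d̄ = (1.79+1.47)/2 = 1.63, v̄ = (0.88+0.71)/2 = 0.795 → q = 6.2×1.63×0.795 = 8.034 m³/s
Panel 5-6: Δb = 4.8 m, d̄ = (1.47+0.42)/2 = 0.945, v̄ = (0.71+0.66)/2 = 0.685 → q = 4.8×0.945×0.685 = 3.107 m³/s
Q = Σ q = 29.76 m³/s

29.8 m³/s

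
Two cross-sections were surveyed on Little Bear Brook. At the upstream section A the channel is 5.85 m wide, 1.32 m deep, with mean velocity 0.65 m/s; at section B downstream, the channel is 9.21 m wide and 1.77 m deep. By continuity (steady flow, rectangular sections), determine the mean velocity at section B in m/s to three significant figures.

0.308 m/s

Q = A₁V₁ = (5.85×1.32) × 0.65 = 5.019 m³/s
A₂ = 9.21 × 1.77 = 16.30 m²
V₂ = Q/A₂ = 5.019/16.30 = 0.3079 m/s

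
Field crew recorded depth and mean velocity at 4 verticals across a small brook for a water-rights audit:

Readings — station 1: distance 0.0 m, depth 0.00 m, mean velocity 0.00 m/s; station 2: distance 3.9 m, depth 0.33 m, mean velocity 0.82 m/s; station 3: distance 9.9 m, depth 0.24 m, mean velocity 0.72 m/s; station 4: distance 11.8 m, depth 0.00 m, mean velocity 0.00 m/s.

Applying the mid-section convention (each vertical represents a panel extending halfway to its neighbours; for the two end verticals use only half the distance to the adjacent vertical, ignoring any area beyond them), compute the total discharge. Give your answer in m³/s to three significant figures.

2.02 m³/s

w_2 = (9.9 − 0.0)/2 = 4.95 m; q_2 = 0.82 × 0.33 × 4.95 = 1.339 m³/s
w_3 = (11.8 − 3.9)/2 = 3.95 m; q_3 = 0.72 × 0.24 × 3.95 = 0.6826 m³/s
Stations 1, 4 contribute zero (depth or velocity is 0).
Q = Σ qᵢ = 2.022 m³/s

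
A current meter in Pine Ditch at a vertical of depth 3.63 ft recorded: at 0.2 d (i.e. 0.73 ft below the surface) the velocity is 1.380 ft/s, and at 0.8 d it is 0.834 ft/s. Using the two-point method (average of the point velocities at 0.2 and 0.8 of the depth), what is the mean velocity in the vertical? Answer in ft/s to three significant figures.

1.11 ft/s

v̄ = (1.380 + 0.834) / 2 = 1.107 ft/s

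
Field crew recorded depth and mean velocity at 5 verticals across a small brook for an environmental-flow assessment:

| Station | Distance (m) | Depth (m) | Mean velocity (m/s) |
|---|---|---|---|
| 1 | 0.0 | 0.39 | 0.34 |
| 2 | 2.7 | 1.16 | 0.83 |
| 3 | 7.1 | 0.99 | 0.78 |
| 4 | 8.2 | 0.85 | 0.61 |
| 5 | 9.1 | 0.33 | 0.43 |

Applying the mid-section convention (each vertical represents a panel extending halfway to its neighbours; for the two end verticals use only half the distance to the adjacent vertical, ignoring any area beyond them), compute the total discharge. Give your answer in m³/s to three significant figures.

6.30 m³/s

w_1 = (2.7 − 0.0)/2 = 1.35 m; q_1 = 0.34 × 0.39 × 1.35 = 0.1790 m³/s
w_2 = (7.1 − 0.0)/2 = 3.55 m; q_2 = 0.83 × 1.16 × 3.55 = 3.418 m³/s
w_3 = (8.2 − 2.7)/2 = 2.75 m; q_3 = 0.78 × 0.99 × 2.75 = 2.124 m³/s
w_4 = (9.1 − 7.1)/2 = 1 m; q_4 = 0.61 × 0.85 × 1 = 0.5185 m³/s
w_5 = (9.1 − 8.2)/2 = 0.45 m; q_5 = 0.43 × 0.33 × 0.45 = 0.06386 m³/s
Q = Σ qᵢ = 6.303 m³/s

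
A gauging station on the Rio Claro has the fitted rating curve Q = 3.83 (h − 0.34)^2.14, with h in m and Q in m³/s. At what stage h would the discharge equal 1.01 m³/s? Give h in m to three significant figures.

h − h₀ = (Q/C)^(1/b) = (1.01/3.83)^(1/2.14) = 0.5364 m
h = 0.34 + 0.5364 = 0.8764 m

0.876 m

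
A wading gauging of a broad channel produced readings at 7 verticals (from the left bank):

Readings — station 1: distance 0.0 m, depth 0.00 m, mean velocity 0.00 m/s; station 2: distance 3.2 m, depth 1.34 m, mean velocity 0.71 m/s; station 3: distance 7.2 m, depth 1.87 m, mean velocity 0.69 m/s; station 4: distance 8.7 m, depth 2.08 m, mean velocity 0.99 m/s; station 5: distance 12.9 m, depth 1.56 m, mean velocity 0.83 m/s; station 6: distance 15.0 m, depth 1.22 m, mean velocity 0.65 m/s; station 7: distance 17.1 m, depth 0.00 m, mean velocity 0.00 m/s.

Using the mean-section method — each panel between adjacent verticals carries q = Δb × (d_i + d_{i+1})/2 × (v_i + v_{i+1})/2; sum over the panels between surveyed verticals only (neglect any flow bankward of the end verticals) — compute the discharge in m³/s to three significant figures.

17.3 m³/s

Panel 1-2: Δb = 3.2 m, d̄ = (0.00+1.34)/2 = 0.67, v̄ = (0.00+0.71)/2 = 0.355 → q = 3.2×0.67×0.355 = 0.7611 m³/s
Panel 2-3: Δb = 4 m, d̄ = (1.34+1.87)/2 = 1.605, v̄ = (0.71+0.69)/2 = 0.7 → q = 4×1.605×0.7 = 4.494 m³/s
Panel 3-4: Δb = 1.5 m, d̄ = (1.87+2.08)/2 = 1.975, v̄ = (0.69+0.99)/2 = 0.84 → q = 1.5×1.975×0.84 = 2.489 m³/s
Panel 4-5: Δb = 4.2 m, d̄ = (2.08+1.56)/2 = 1.82, v̄ = (0.99+0.83)/2 = 0.91 → q = 4.2×1.82×0.91 = 6.956 m³/s
Panel 5-6: Δb = 2.1 m, d̄ = (1.56+1.22)/2 = 1.39, v̄ = (0.83+0.65)/2 = 0.74 → q = 2.1×1.39×0.74 = 2.160 m³/s
Panel 6-7: Δb = 2.1 m, d̄ = (1.22+0.00)/2 = 0.61, v̄ = (0.65+0.00)/2 = 0.325 → q = 2.1×0.61×0.325 = 0.4163 m³/s
Q = Σ q = 17.28 m³/s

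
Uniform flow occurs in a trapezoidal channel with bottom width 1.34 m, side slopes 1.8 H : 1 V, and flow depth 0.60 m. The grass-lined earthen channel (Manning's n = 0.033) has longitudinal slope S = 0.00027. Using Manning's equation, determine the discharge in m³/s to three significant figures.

A = (b + z·y)·y = (1.34 + 1.8×0.60)×0.60 = 1.452 m²
P = b + 2y√(1+z²) = 1.34 + 2×0.60×√(1+1.8²) = 3.811 m
R = A/P = 1.452/3.811 = 0.3810 m
Q = (1/n)·A·R^(2/3)·S^(1/2) = (1/0.033) × 1.452 × 0.3810^(2/3) × 0.00027^(1/2) = 0.3800 m³/s

0.380 m³/s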